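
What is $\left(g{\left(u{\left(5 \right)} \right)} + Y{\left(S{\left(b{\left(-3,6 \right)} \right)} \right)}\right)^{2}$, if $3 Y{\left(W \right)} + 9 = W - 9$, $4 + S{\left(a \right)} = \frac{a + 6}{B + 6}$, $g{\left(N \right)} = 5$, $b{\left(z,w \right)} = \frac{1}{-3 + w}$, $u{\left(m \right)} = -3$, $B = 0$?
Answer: $\frac{11449}{2916} \approx 3.9263$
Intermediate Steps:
$S{\left(a \right)} = -3 + \frac{a}{6}$ ($S{\left(a \right)} = -4 + \frac{a + 6}{0 + 6} = -4 + \frac{6 + a}{6} = -4 + \left(6 + a\right) \frac{1}{6} = -4 + \left(1 + \frac{a}{6}\right) = -3 + \frac{a}{6}$)
$Y{\left(W \right)} = -6 + \frac{W}{3}$ ($Y{\left(W \right)} = -3 + \frac{W - 9}{3} = -3 + \frac{-9 + W}{3} = -3 + \left(-3 + \frac{W}{3}\right) = -6 + \frac{W}{3}$)
$\left(g{\left(u{\left(5 \right)} \right)} + Y{\left(S{\left(b{\left(-3,6 \right)} \right)} \right)}\right)^{2} = \left(5 - \left(6 - \frac{-3 + \frac{1}{6 \left(-3 + 6\right)}}{3}\right)\right)^{2} = \left(5 - \left(6 - \frac{-3 + \frac{1}{6 \cdot 3}}{3}\right)\right)^{2} = \left(5 - \left(6 - \frac{-3 + \frac{1}{6} \cdot \frac{1}{3}}{3}\right)\right)^{2} = \left(5 - \left(6 - \frac{-3 + \frac{1}{18}}{3}\right)\right)^{2} = \left(5 + \left(-6 + \frac{1}{3} \left(- \frac{53}{18}\right)\right)\right)^{2} = \left(5 - \frac{377}{54}\right)^{2} = \left(- \frac{107}{54}\right)^{2} = \frac{11449}{2916}$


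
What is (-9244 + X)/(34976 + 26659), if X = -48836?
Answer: -3872/4109 ≈ -0.94232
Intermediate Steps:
(-9244 + X)/(34976 + 26659) = (-9244 - 48836)/(34976 + 26659) = -58080/61635 = -58080*1/61635 = -3872/4109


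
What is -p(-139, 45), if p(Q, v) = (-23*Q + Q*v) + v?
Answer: 3013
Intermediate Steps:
p(Q, v) = v - 23*Q + Q*v
-p(-139, 45) = -(45 - 23*(-139) - 139*45) = -(45 + 3197 - 6255) = -1*(-3013) = 3013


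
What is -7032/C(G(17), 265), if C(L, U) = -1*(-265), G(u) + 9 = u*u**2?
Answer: -7032/265 ≈ -26.536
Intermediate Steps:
G(u) = -9 + u**3 (G(u) = -9 + u*u**2 = -9 + u**3)
C(L, U) = 265
-7032/C(G(17), 265) = -7032/265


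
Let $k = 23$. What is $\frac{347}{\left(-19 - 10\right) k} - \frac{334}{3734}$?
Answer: $- \frac{759238}{1245289} \approx -0.60969$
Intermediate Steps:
$\frac{347}{\left(-19 - 10\right) k} - \frac{334}{3734} = \frac{347}{\left(-19 - 10\right) 23} - \frac{334}{3734} = \frac{347}{\left(-29\right) 23} - \frac{167}{1867} = \frac{347}{-667} - \frac{167}{1867} = 347 \left(- \frac{1}{667}\right) - \frac{167}{1867} = - \frac{347}{667} - \frac{167}{1867} = - \frac{759238}{1245289}$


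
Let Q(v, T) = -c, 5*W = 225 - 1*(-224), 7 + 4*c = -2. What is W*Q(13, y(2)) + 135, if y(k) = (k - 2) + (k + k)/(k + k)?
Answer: 6741/20 ≈ 337.05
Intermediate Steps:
c = -9/4 (c = -7/4 + (¼)*(-2) = -7/4 - ½ = -9/4 ≈ -2.2500)
y(k) = -1 + k (y(k) = (-2 + k) + (2*k)/((2*k)) = (-2 + k) + (2*k)*(1/(2*k)) = (-2 + k) + 1 = -1 + k)
W = 449/5 (W = (225 - 1*(-224))/5 = (225 + 224)/5 = (⅕)*449 = 449/5 ≈ 89.800)
Q(v, T) = 9/4 (Q(v, T) = -1*(-9/4) = 9/4)
W*Q(13, y(2)) + 135 = (449/5)*(9/4) + 135 = 4041/20 + 135 = 6741/20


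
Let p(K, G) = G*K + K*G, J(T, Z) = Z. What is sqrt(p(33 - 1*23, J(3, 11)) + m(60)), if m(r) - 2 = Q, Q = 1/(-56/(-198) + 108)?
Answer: sqrt(1594559130)/2680 ≈ 14.900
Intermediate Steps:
p(K, G) = 2*G*K (p(K, G) = G*K + G*K = 2*G*K)
Q = 99/10720 (Q = 1/(-56*(-1/198) + 108) = 1/(28/99 + 108) = 1/(10720/99) = 99/10720 ≈ 0.0092351)
m(r) = 21539/10720 (m(r) = 2 + 99/10720 = 21539/10720)
sqrt(p(33 - 1*23, J(3, 11)) + m(60)) = sqrt(2*11*(33 - 1*23) + 21539/10720) = sqrt(2*11*(33 - 23) + 21539/10720) = sqrt(2*11*10 + 21539/10720) = sqrt(220 + 21539/10720) = sqrt(2379939/10720) = sqrt(1594559130)/2680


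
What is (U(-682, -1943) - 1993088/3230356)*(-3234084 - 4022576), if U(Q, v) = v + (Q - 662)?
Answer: 19266746622227900/807589 ≈ 2.3857e+10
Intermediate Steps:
U(Q, v) = -662 + Q + v (U(Q, v) = v + (-662 + Q) = -662 + Q + v)
(U(-682, -1943) - 1993088/3230356)*(-3234084 - 4022576) = ((-662 - 682 - 1943) - 1993088/3230356)*(-3234084 - 4022576) = (-3287 - 1993088*1/3230356)*(-7256660) = (-3287 - 498272/807589)*(-7256660) = -2655043315/807589*(-7256660) = 19266746622227900/807589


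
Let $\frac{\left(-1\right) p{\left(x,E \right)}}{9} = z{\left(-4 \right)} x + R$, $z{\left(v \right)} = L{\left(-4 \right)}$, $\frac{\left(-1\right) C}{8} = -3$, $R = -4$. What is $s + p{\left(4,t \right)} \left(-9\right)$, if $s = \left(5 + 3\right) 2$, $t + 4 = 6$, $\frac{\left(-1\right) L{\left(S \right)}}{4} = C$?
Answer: $-31412$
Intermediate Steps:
$C = 24$ ($C = \left(-8\right) \left(-3\right) = 24$)
$L{\left(S \right)} = -96$ ($L{\left(S \right)} = \left(-4\right) 24 = -96$)
$t = 2$ ($t = -4 + 6 = 2$)
$s = 16$ ($s = 8 \cdot 2 = 16$)
$z{\left(v \right)} = -96$
$p{\left(x,E \right)} = 36 + 864 x$ ($p{\left(x,E \right)} = - 9 \left(- 96 x - 4\right) = - 9 \left(-4 - 96 x\right) = 36 + 864 x$)
$s + p{\left(4,t \right)} \left(-9\right) = 16 + \left(36 + 864 \cdot 4\right) \left(-9\right) = 16 + \left(36 + 3456\right) \left(-9\right) = 16 + 3492 \left(-9\right) = 16 - 31428 = -31412$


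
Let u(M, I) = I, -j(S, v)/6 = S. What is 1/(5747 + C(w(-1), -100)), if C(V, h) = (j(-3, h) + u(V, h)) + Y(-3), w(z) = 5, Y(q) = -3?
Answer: 1/5662 ≈ 0.00017662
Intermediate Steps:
j(S, v) = -6*S
C(V, h) = 15 + h (C(V, h) = (-6*(-3) + h) - 3 = (18 + h) - 3 = 15 + h)
1/(5747 + C(w(-1), -100)) = 1/(5747 + (15 - 100)) = 1/(5747 - 85) = 1/5662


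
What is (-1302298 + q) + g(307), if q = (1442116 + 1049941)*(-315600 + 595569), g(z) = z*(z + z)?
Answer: 697697592433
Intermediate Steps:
g(z) = 2*z² (g(z) = z*(2*z) = 2*z²)
q = 697698706233 (q = 2492057*279969 = 697698706233)
(-1302298 + q) + g(307) = (-1302298 + 697698706233) + 2*307² = 697697403935 + 2*94249 = 697697403935 + 188498 = 697697592433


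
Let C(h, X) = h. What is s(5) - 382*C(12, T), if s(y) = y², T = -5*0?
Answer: -4559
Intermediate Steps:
T = 0
s(5) - 382*C(12, T) = 5² - 382*12 = 25 - 4584 = -4559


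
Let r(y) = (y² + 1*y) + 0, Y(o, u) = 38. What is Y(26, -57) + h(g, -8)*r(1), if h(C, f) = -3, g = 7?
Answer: 32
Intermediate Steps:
r(y) = y + y² (r(y) = (y² + y) + 0 = (y + y²) + 0 = y + y²)
Y(26, -57) + h(g, -8)*r(1) = 38 - 3*(1 + 1) = 38 - 3*2 = 38 - 6 = 32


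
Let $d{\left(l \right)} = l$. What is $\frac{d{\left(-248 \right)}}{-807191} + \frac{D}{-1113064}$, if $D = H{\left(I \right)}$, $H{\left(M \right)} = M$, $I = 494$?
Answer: $- \frac{61356241}{449227621612} \approx -0.00013658$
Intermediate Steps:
$D = 494$
$\frac{d{\left(-248 \right)}}{-807191} + \frac{D}{-1113064} = - \frac{248}{-807191} + \frac{494}{-1113064} = \left(-248\right) \left(- \frac{1}{807191}\right) + 494 \left(- \frac{1}{1113064}\right) = \frac{248}{807191} - \frac{247}{556532} = - \frac{61356241}{449227621612}$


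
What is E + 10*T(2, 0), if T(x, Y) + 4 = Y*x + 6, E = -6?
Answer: 14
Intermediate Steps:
T(x, Y) = 2 + Y*x (T(x, Y) = -4 + (Y*x + 6) = -4 + (6 + Y*x) = 2 + Y*x)
E + 10*T(2, 0) = -6 + 10*(2 + 0*2) = -6 + 10*(2 + 0) = -6 + 10*2 = -6 + 20 = 14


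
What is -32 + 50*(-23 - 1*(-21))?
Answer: -132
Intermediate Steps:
-32 + 50*(-23 - 1*(-21)) = -32 + 50*(-23 + 21) = -32 + 50*(-2) = -32 - 100 = -132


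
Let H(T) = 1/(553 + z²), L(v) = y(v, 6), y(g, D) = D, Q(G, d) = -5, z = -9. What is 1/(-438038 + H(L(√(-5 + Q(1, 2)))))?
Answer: -634/277716091 ≈ -2.2829e-6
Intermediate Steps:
L(v) = 6
H(T) = 1/634 (H(T) = 1/(553 + (-9)²) = 1/(553 + 81) = 1/634)
1/(-438038 + H(L(√(-5 + Q(1, 2))))) = 1/(-438038 + 1/634) = 1/(-277716091/634) = -634/277716091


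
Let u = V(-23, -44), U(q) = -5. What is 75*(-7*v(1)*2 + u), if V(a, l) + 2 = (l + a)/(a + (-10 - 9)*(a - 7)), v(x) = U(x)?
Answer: 2784675/547 ≈ 5090.8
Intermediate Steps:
v(x) = -5
V(a, l) = -2 + (a + l)/(133 - 18*a) (V(a, l) = -2 + (l + a)/(a + (-10 - 9)*(a - 7)) = -2 + (a + l)/(a - 19*(-7 + a)) = -2 + (a + l)/(a + (133 - 19*a)) = -2 + (a + l)/(133 - 18*a))
u = -1161/547 (u = (266 - 1*(-44) - 37*(-23))/(-133 + 18*(-23)) = (266 + 44 + 851)/(-133 - 414) = 1161/(-547) = -1/547*1161 = -1161/547 ≈ -2.1225)
75*(-7*v(1)*2 + u) = 75*(-7*(-5)*2 - 1161/547) = 75*(35*2 - 1161/547) = 75*(70 - 1161/547) = 75*(37129/547) = 2784675/547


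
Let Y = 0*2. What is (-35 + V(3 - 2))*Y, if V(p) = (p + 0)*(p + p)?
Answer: 0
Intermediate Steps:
Y = 0
V(p) = 2*p**2 (V(p) = p*(2*p) = 2*p**2)
(-35 + V(3 - 2))*Y = (-35 + 2*(3 - 2)**2)*0 = (-35 + 2*1**2)*0 = (-35 + 2*1)*0 = (-35 + 2)*0 = -33*0 = 0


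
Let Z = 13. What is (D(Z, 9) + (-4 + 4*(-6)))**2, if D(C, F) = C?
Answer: 225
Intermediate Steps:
(D(Z, 9) + (-4 + 4*(-6)))**2 = (13 + (-4 + 4*(-6)))**2 = (13 + (-4 - 24))**2 = (13 - 28)**2 = (-15)**2 = 225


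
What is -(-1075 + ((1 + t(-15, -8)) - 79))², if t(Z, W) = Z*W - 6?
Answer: -1079521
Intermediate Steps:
t(Z, W) = -6 + W*Z (t(Z, W) = W*Z - 6 = -6 + W*Z)
-(-1075 + ((1 + t(-15, -8)) - 79))² = -(-1075 + ((1 + (-6 - 8*(-15))) - 79))² = -(-1075 + ((1 + (-6 + 120)) - 79))² = -(-1075 + ((1 + 114) - 79))² = -(-1075 + (115 - 79))² = -(-1075 + 36)² = -1*(-1039)² = -1*1079521 = -1079521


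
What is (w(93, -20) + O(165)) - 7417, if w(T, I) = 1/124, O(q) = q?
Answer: -899247/124 ≈ -7252.0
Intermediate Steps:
w(T, I) = 1/124
(w(93, -20) + O(165)) - 7417 = (1/124 + 165) - 7417 = 20461/124 - 7417 = -899247/124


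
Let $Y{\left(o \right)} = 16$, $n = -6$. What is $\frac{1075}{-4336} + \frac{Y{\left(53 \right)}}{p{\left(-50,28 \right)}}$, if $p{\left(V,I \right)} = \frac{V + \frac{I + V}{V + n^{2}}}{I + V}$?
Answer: $\frac{10319479}{1469904} \approx 7.0205$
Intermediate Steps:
$p{\left(V,I \right)} = \frac{V + \frac{I + V}{36 + V}}{I + V}$ ($p{\left(V,I \right)} = \frac{V + \frac{I + V}{V + \left(-6\right)^{2}}}{I + V} = \frac{V + \frac{I + V}{V + 36}}{I + V} = \frac{V + \frac{I + V}{36 + V}}{I + V}$)
$\frac{1075}{-4336} + \frac{Y{\left(53 \right)}}{p{\left(-50,28 \right)}} = \frac{1075}{-4336} + \frac{16}{\frac{1}{\left(-50\right)^{2} + 36 \cdot 28 + 36 \left(-50\right) + 28 \left(-50\right)} \left(28 + \left(-50\right)^{2} + 37 \left(-50\right)\right)} = 1075 \left(- \frac{1}{4336}\right) + \frac{16}{\frac{1}{2500 + 1008 - 1800 - 1400} \left(28 + 2500 - 1850\right)} = - \frac{1075}{4336} + \frac{16}{\frac{1}{308} \cdot 678} = - \frac{1075}{4336} + \frac{16}{\frac{339}{154}} = - \frac{1075}{4336} + 16 \cdot \frac{154}{339} = - \frac{1075}{4336} + \frac{2464}{339} = \frac{10319479}{1469904}$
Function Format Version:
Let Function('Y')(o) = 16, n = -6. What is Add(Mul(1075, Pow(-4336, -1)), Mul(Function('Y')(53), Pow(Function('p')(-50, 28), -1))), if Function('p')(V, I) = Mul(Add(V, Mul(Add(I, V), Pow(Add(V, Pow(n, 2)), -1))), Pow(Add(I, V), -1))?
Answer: Rational(10319479, 1469904) ≈ 7.0205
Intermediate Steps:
Function('p')(V, I) = Mul(Pow(Add(I, V), -1), Add(V, Mul(Pow(Add(36, V), -1), Add(I, V)))) (Function('p')(V, I) = Mul(Add(V, Mul(Add(I, V), Pow(Add(V, Pow(-6, 2)), -1))), Pow(Add(I, V), -1)) = Mul(Add(V, Mul(Add(I, V), Pow(Add(V, 36), -1))), Pow(Add(I, V), -1)) = Mul(Add(V, Mul(Add(I, V), Pow(Add(36, V), -1))), Pow(Add(I, V), -1)) = Mul(Add(V, Mul(Pow(Add(36, V), -1), Add(I, V))), Pow(Add(I, V), -1)) = Mul(Pow(Add(I, V), -1), Add(V, Mul(Pow(Add(36, V), -1), Add(I, V)))))
Add(Mul(1075, Pow(-4336, -1)), Mul(Function('Y')(53), Pow(Function('p')(-50, 28), -1))) = Add(Mul(1075, Pow(-4336, -1)), Mul(16, Pow(Mul(Pow(Add(Pow(-50, 2), Mul(36, 28), Mul(36, -50), Mul(28, -50)), -1), Add(28, Pow(-50, 2), Mul(37, -50))), -1))) = Add(Mul(1075, Rational(-1, 4336)), Mul(16, Pow(Mul(Pow(Add(2500, 1008, -1800, -1400), -1), Add(28, 2500, -1850)), -1))) = Add(Rational(-1075, 4336), Mul(16, Pow(Mul(Pow(308, -1), 678), -1))) = Add(Rational(-1075, 4336), Mul(16, Pow(Mul(Rational(1, 308), 678), -1))) = Add(Rational(-1075, 4336), Mul(16, Pow(Rational(339, 154), -1))) = Add(Rational(-1075, 4336), Mul(16, Rational(154, 339))) = Add(Rational(-1075, 4336), Rational(2464, 339)) = Rational(10319479, 1469904)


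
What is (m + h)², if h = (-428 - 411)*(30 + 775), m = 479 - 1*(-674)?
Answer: 454602274564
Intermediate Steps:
m = 1153 (m = 479 + 674 = 1153)
h = -675395 (h = -839*805 = -675395)
(m + h)² = (1153 - 675395)² = (-674242)² = 454602274564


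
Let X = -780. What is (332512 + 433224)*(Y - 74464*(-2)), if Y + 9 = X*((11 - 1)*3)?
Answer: 96114416984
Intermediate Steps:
Y = -23409 (Y = -9 - 780*(11 - 1)*3 = -9 - 7800*3 = -9 - 780*30 = -9 - 23400 = -23409)
(332512 + 433224)*(Y - 74464*(-2)) = (332512 + 433224)*(-23409 - 74464*(-2)) = 765736*(-23409 - 74464*(-2)) = 765736*(-23409 + 148928) = 765736*125519 = 96114416984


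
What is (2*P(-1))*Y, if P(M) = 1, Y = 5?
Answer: 10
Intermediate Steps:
(2*P(-1))*Y = (2*1)*5 = 2*5 = 10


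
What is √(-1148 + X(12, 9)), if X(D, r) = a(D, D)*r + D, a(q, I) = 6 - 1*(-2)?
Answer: 2*I*√266 ≈ 32.619*I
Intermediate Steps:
a(q, I) = 8 (a(q, I) = 6 + 2 = 8)
X(D, r) = D + 8*r (X(D, r) = 8*r + D = D + 8*r)
√(-1148 + X(12, 9)) = √(-1148 + (12 + 8*9)) = √(-1148 + (12 + 72)) = √(-1148 + 84) = √(-1064) = 2*I*√266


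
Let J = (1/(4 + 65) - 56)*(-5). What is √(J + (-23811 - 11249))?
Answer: 5*I*√6623517/69 ≈ 186.49*I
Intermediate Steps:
J = 19315/69 (J = (1/69 - 56)*(-5) = -3863/69*(-5) = 19315/69 ≈ 279.93)
√(J + (-23811 - 11249)) = √(19315/69 + (-23811 - 11249)) = √(19315/69 - 35060) = √(-2399825/69) = 5*I*√6623517/69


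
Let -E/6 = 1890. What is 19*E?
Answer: -215460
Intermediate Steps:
E = -11340 (E = -6*1890 = -11340)
19*E = 19*(-11340) = -215460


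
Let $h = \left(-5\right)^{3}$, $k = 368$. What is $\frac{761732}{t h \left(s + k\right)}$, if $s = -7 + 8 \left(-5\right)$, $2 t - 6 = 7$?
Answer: $- \frac{1523464}{521625} \approx -2.9206$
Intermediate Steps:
$t = \frac{13}{2}$ ($t = 3 + \frac{1}{2} \cdot 7 = 3 + \frac{7}{2} = \frac{13}{2} \approx 6.5$)
$s = -47$ ($s = -7 - 40 = -47$)
$h = -125$
$\frac{761732}{t h \left(s + k\right)} = \frac{761732}{\frac{13}{2} \left(-125\right) \left(-47 + 368\right)} = \frac{761732}{\left(- \frac{1625}{2}\right) 321} = \frac{761732}{- \frac{521625}{2}} = 761732 \left(- \frac{2}{521625}\right) = - \frac{1523464}{521625}$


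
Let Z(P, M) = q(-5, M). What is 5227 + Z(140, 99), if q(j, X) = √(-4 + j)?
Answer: 5227 + 3*I ≈ 5227.0 + 3.0*I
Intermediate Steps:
Z(P, M) = 3*I (Z(P, M) = √(-4 - 5) = √(-9) = 3*I)
5227 + Z(140, 99) = 5227 + 3*I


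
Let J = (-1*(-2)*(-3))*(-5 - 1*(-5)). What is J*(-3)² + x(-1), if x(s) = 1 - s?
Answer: 2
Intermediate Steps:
J = 0 (J = (2*(-3))*(-5 + 5) = -6*0 = 0)
J*(-3)² + x(-1) = 0*(-3)² + (1 - 1*(-1)) = 0*9 + (1 + 1) = 0 + 2 = 2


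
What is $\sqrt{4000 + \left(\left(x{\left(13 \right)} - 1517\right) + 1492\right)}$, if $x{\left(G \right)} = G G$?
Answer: $4 \sqrt{259} \approx 64.374$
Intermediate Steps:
$x{\left(G \right)} = G^{2}$
$\sqrt{4000 + \left(\left(x{\left(13 \right)} - 1517\right) + 1492\right)} = \sqrt{4000 + \left(\left(13^{2} - 1517\right) + 1492\right)} = \sqrt{4000 + \left(\left(169 - 1517\right) + 1492\right)} = \sqrt{4000 + \left(-1348 + 1492\right)} = \sqrt{4000 + 144} = \sqrt{4144} = 4 \sqrt{259}$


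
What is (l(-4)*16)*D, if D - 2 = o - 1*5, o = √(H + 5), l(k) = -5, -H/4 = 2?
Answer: 240 - 80*I*√3 ≈ 240.0 - 138.56*I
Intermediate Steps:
H = -8 (H = -4*2 = -8)
o = I*√3 (o = √(-8 + 5) = √(-3) = I*√3 ≈ 1.732*I)
D = -3 + I*√3 (D = 2 + (I*√3 - 1*5) = 2 + (I*√3 - 5) = 2 + (-5 + I*√3) = -3 + I*√3 ≈ -3.0 + 1.732*I)
(l(-4)*16)*D = (-5*16)*(-3 + I*√3) = -80*(-3 + I*√3) = 240 - 80*I*√3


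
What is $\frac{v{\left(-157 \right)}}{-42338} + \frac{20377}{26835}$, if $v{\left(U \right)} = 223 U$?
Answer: $\frac{1802241611}{1136140230} \approx 1.5863$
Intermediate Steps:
$\frac{v{\left(-157 \right)}}{-42338} + \frac{20377}{26835} = \frac{223 \left(-157\right)}{-42338} + \frac{20377}{26835} = \left(-35011\right) \left(- \frac{1}{42338}\right) + 20377 \cdot \frac{1}{26835} = \frac{35011}{42338} + \frac{20377}{26835} = \frac{1802241611}{1136140230}$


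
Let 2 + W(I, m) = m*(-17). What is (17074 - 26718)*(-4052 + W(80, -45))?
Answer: 31719116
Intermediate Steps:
W(I, m) = -2 - 17*m (W(I, m) = -2 + m*(-17) = -2 - 17*m)
(17074 - 26718)*(-4052 + W(80, -45)) = (17074 - 26718)*(-4052 + (-2 - 17*(-45))) = -9644*(-4052 + (-2 + 765)) = -9644*(-4052 + 763) = -9644*(-3289) = 31719116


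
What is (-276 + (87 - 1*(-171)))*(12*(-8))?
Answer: 1728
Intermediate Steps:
(-276 + (87 - 1*(-171)))*(12*(-8)) = (-276 + (87 + 171))*(-96) = (-276 + 258)*(-96) = -18*(-96) = 1728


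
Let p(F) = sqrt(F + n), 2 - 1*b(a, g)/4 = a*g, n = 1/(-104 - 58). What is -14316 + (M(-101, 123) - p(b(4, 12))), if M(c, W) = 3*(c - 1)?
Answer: -14622 - I*sqrt(59618)/18 ≈ -14622.0 - 13.565*I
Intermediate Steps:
n = -1/162 (n = 1/(-162) = -1/162 ≈ -0.0061728)
b(a, g) = 8 - 4*a*g
M(c, W) = -3 + 3*c (M(c, W) = 3*(-1 + c) = -3 + 3*c)
p(F) = sqrt(-1/162 + F) (p(F) = sqrt(F - 1/162) = sqrt(-1/162 + F))
-14316 + (M(-101, 123) - p(b(4, 12))) = -14316 + ((-3 + 3*(-101)) - sqrt(-2 + 324*(8 - 4*4*12))/18) = -14316 + ((-3 - 303) - sqrt(-2 + 324*(8 - 192))/18) = -14316 + (-306 - sqrt(-2 + 324*(-184))/18) = -14316 + (-306 - sqrt(-2 - 59616)/18) = -14316 + (-306 - sqrt(-59618)/18) = -14316 + (-306 - I*sqrt(59618)/18) = -14622 - I*sqrt(59618)/18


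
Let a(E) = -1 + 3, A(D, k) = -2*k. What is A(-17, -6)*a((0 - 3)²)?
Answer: 24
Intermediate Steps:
a(E) = 2
A(-17, -6)*a((0 - 3)²) = -2*(-6)*2 = 12*2 = 24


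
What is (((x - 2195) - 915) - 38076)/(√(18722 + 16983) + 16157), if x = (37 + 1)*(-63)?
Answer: -176030515/65253236 + 10895*√35705/65253236 ≈ -2.6661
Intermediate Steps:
x = -2394 (x = 38*(-63) = -2394)
(((x - 2195) - 915) - 38076)/(√(18722 + 16983) + 16157) = (((-2394 - 2195) - 915) - 38076)/(√(18722 + 16983) + 16157) = ((-4589 - 915) - 38076)/(√35705 + 16157) = (-5504 - 38076)/(16157 + √35705) = -43580/(16157 + √35705)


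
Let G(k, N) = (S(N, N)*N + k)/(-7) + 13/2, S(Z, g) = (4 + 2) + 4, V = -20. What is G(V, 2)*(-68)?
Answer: -442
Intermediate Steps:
S(Z, g) = 10 (S(Z, g) = 6 + 4 = 10)
G(k, N) = 13/2 - 10*N/7 - k/7 (G(k, N) = (10*N + k)/(-7) + 13/2 = (k + 10*N)*(-1/7) + 13*(1/2) = (-10*N/7 - k/7) + 13/2 = 13/2 - 10*N/7 - k/7)
G(V, 2)*(-68) = (13/2 - 10/7*2 - 1/7*(-20))*(-68) = (13/2 - 20/7 + 20/7)*(-68) = (13/2)*(-68) = -442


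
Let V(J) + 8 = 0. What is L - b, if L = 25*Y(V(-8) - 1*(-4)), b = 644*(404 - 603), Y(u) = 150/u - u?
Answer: 254637/2 ≈ 1.2732e+5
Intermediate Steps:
V(J) = -8 (V(J) = -8 + 0 = -8)
Y(u) = -u + 150/u
b = -128156 (b = 644*(-199) = -128156)
L = -1675/2 (L = 25*(-(-8 - 1*(-4)) + 150/(-8 - 1*(-4))) = 25*(-(-8 + 4) + 150/(-8 + 4)) = 25*(-1*(-4) + 150/(-4)) = 25*(4 + 150*(-¼)) = 25*(4 - 75/2) = 25*(-67/2) = -1675/2 ≈ -837.50)
L - b = -1675/2 - 1*(-128156) = -1675/2 + 128156 = 254637/2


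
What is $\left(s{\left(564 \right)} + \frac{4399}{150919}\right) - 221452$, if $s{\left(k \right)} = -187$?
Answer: $- \frac{33449531842}{150919} \approx -2.2164 \cdot 10^{5}$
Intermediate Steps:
$\left(s{\left(564 \right)} + \frac{4399}{150919}\right) - 221452 = \left(-187 + \frac{4399}{150919}\right) - 221452 = - \frac{28217454}{150919} - 221452 = - \frac{33449531842}{150919}$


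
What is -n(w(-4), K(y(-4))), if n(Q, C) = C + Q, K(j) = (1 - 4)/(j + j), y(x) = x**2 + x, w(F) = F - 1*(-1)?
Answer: 25/8 ≈ 3.1250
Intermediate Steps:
w(F) = 1 + F (w(F) = F + 1 = 1 + F)
y(x) = x + x**2
K(j) = -3/(2*j) (K(j) = -3*1/(2*j) = -3/(2*j))
-n(w(-4), K(y(-4))) = -(-3*(-1/(4*(1 - 4)))/2 + (1 - 4)) = -(-3/(2*((-4*(-3)))) - 3) = -(-3/2/12 - 3) = -(-3/2*1/12 - 3) = -(-1/8 - 3) = -1*(-25/8) = 25/8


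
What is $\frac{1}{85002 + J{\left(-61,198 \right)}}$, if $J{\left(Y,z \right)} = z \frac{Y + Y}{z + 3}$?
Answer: $\frac{67}{5687082} \approx 1.1781 \cdot 10^{-5}$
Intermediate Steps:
$J{\left(Y,z \right)} = \frac{2 Y z}{3 + z}$ ($J{\left(Y,z \right)} = z \frac{2 Y}{3 + z} = \frac{2 Y z}{3 + z}$)
$\frac{1}{85002 + J{\left(-61,198 \right)}} = \frac{1}{85002 + 2 \left(-61\right) 198 \frac{1}{3 + 198}} = \frac{1}{85002 + 2 \left(-61\right) 198 \cdot \frac{1}{201}} = \frac{1}{85002 - \frac{8052}{67}} = \frac{1}{\frac{5687082}{67}} = \frac{67}{5687082}$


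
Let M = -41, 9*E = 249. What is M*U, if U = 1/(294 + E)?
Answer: -123/965 ≈ -0.12746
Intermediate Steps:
E = 83/3 (E = (1/9)*249 = 83/3 ≈ 27.667)
U = 3/965 (U = 1/(294 + 83/3) = 1/(965/3) = 3/965 ≈ 0.0031088)
M*U = -41*3/965 = -123/965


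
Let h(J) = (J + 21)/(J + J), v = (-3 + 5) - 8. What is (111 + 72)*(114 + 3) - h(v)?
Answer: 85649/4 ≈ 21412.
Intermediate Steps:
v = -6 (v = 2 - 8 = -6)
h(J) = (21 + J)/(2*J) (h(J) = (21 + J)/((2*J)) = (21 + J)*(1/(2*J)) = (21 + J)/(2*J))
(111 + 72)*(114 + 3) - h(v) = (111 + 72)*(114 + 3) - (21 - 6)/(2*(-6)) = 183*117 - (-1)*15/(2*6) = 21411 - 1*(-5/4) = 21411 + 5/4 = 85649/4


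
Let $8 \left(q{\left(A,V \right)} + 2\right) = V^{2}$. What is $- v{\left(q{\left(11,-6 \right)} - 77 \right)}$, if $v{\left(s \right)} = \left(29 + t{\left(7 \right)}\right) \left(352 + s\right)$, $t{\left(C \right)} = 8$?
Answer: $- \frac{20535}{2} \approx -10268.0$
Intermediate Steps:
$q{\left(A,V \right)} = -2 + \frac{V^{2}}{8}$
$v{\left(s \right)} = 13024 + 37 s$ ($v{\left(s \right)} = \left(29 + 8\right) \left(352 + s\right) = 37 \left(352 + s\right) = 13024 + 37 s$)
$- v{\left(q{\left(11,-6 \right)} - 77 \right)} = - (13024 + 37 \left(\left(-2 + \frac{\left(-6\right)^{2}}{8}\right) - 77\right)) = - (13024 + 37 \left(\left(-2 + \frac{1}{8} \cdot 36\right) - 77\right)) = - (13024 + 37 \left(\left(-2 + \frac{9}{2}\right) - 77\right)) = - (13024 + 37 \left(\frac{5}{2} - 77\right)) = - (13024 + 37 \left(- \frac{149}{2}\right)) = - (13024 - \frac{5513}{2}) = \left(-1\right) \frac{20535}{2} = - \frac{20535}{2}$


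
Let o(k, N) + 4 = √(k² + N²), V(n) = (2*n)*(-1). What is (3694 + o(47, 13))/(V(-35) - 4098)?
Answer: -1845/2014 - √2378/4028 ≈ -0.92819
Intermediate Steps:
V(n) = -2*n
o(k, N) = -4 + √(N² + k²) (o(k, N) = -4 + √(k² + N²) = -4 + √(N² + k²))
(3694 + o(47, 13))/(V(-35) - 4098) = (3694 + (-4 + √(13² + 47²)))/(-2*(-35) - 4098) = (3694 + (-4 + √(169 + 2209)))/(70 - 4098) = (3694 + (-4 + √2378))/(-4028) = (3690 + √2378)*(-1/4028) = -1845/2014 - √2378/4028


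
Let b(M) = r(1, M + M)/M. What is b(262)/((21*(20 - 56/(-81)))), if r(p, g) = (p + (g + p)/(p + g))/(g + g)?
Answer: 27/1610662816 ≈ 1.6763e-8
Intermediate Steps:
r(p, g) = (1 + p)/(2*g) (r(p, g) = (p + (g + p)/(g + p))/((2*g)) = (p + 1)*(1/(2*g)) = (1 + p)*(1/(2*g)) = (1 + p)/(2*g))
b(M) = 1/(2*M²) (b(M) = ((1 + 1)/(2*(M + M)))/M = ((½)*2/(2*M))/M = ((½)*(1/(2*M))*2)/M = (1/(2*M))/M = 1/(2*M²))
b(262)/((21*(20 - 56/(-81)))) = ((½)/262²)/((21*(20 - 56/(-81)))) = ((½)*(1/68644))/((21*(20 - 56*(-1/81)))) = 1/(137288*((21*(20 + 56/81)))) = 1/(137288*((21*(1676/81)))) = 1/(137288*(11732/27)) = (1/137288)*(27/11732) = 27/1610662816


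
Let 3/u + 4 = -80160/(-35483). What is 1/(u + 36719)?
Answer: 61772/2268099619 ≈ 2.7235e-5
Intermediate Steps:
u = -106449/61772 (u = 3/(-4 - 80160/(-35483)) = 3/(-4 - 80160*(-1/35483)) = 3/(-4 + 80160/35483) = 3/(-61772/35483) = 3*(-35483/61772) = -106449/61772 ≈ -1.7233)
1/(u + 36719) = 1/(-106449/61772 + 36719) = 1/(2268099619/61772) = 61772/2268099619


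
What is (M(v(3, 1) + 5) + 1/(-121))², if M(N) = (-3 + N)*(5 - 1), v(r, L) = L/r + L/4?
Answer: 14047504/131769 ≈ 106.61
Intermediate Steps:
v(r, L) = L/4 + L/r (v(r, L) = L/r + L*(¼) = L/r + L/4 = L/4 + L/r)
M(N) = -12 + 4*N (M(N) = (-3 + N)*4 = -12 + 4*N)
(M(v(3, 1) + 5) + 1/(-121))² = ((-12 + 4*(((¼)*1 + 1/3) + 5)) + 1/(-121))² = ((-12 + 4*((¼ + 1*(⅓)) + 5)) - 1/121)² = ((-12 + 4*((¼ + ⅓) + 5)) - 1/121)² = ((-12 + 4*(7/12 + 5)) - 1/121)² = ((-12 + 4*(67/12)) - 1/121)² = ((-12 + 67/3) - 1/121)² = (31/3 - 1/121)² = (3748/363)² = 14047504/131769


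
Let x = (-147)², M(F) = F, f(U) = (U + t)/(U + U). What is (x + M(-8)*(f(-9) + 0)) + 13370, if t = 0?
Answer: 34975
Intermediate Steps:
f(U) = ½ (f(U) = (U + 0)/(U + U) = U/((2*U)) = U*(1/(2*U)) = ½)
x = 21609
(x + M(-8)*(f(-9) + 0)) + 13370 = (21609 - 8*(½ + 0)) + 13370 = (21609 - 8*½) + 13370 = (21609 - 4) + 13370 = 21605 + 13370 = 34975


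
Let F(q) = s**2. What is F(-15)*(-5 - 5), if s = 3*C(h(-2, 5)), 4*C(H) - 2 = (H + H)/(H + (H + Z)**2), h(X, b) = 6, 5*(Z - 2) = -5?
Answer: -33489/1210 ≈ -27.677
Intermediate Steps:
Z = 1 (Z = 2 + (1/5)*(-5) = 2 - 1 = 1)
C(H) = 1/2 + H/(2*(H + (1 + H)**2)) (C(H) = 1/2 + ((H + H)/(H + (H + 1)**2))/4 = 1/2 + ((2*H)/(H + (1 + H)**2))/4 = 1/2 + (2*H/(H + (1 + H)**2))/4 = 1/2 + H/(2*(H + (1 + H)**2)))
s = 183/110 (s = 3*((6 + (1 + 6)**2/2)/(6 + (1 + 6)**2)) = 3*((6 + (1/2)*7**2)/(6 + 7**2)) = 3*((6 + (1/2)*49)/(6 + 49)) = 3*((6 + 49/2)/55) = 3*((1/55)*(61/2)) = 3*(61/110) = 183/110 ≈ 1.6636)
F(q) = 33489/12100 (F(q) = (183/110)**2 = 33489/12100)
F(-15)*(-5 - 5) = 33489*(-5 - 5)/12100 = (33489/12100)*(-10) = -33489/1210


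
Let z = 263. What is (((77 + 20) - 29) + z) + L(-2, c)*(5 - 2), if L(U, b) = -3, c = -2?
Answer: 322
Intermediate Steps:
(((77 + 20) - 29) + z) + L(-2, c)*(5 - 2) = (((77 + 20) - 29) + 263) - 3*(5 - 2) = ((97 - 29) + 263) - 3*3 = (68 + 263) - 9 = 331 - 9 = 322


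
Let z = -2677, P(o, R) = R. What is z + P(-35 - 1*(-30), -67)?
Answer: -2744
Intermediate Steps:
z + P(-35 - 1*(-30), -67) = -2677 - 67 = -2744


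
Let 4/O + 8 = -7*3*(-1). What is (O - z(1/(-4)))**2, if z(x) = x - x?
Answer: 16/169 ≈ 0.094675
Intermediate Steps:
z(x) = 0
O = 4/13 (O = 4/(-8 - 7*3*(-1)) = 4/(-8 - 21*(-1)) = 4/(-8 + 21) = 4/13 ≈ 0.30769)
(O - z(1/(-4)))**2 = (4/13 - 1*0)**2 = (4/13 + 0)**2 = (4/13)**2 = 16/169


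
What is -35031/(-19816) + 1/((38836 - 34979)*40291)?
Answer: 5443901038813/3079453700792 ≈ 1.7678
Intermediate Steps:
-35031/(-19816) + 1/((38836 - 34979)*40291) = -35031*(-1/19816) + (1/40291)/3857 = 35031/19816 + (1/3857)*(1/40291) = 35031/19816 + 1/155402387 = 5443901038813/3079453700792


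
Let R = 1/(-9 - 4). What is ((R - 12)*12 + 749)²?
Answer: 61669609/169 ≈ 3.6491e+5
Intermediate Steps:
R = -1/13 (R = 1/(-13) = -1/13 ≈ -0.076923)
((R - 12)*12 + 749)² = ((-1/13 - 12)*12 + 749)² = (-157/13*12 + 749)² = (-1884/13 + 749)² = (7853/13)² = 61669609/169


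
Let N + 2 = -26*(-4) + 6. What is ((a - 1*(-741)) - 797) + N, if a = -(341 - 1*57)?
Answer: -232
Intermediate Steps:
a = -284 (a = -(341 - 57) = -1*284 = -284)
N = 108 (N = -2 + (-26*(-4) + 6) = -2 + (104 + 6) = -2 + 110 = 108)
((a - 1*(-741)) - 797) + N = ((-284 - 1*(-741)) - 797) + 108 = ((-284 + 741) - 797) + 108 = (457 - 797) + 108 = -340 + 108 = -232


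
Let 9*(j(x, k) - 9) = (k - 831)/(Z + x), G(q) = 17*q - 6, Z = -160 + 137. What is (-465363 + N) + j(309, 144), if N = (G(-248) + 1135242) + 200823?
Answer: 743447333/858 ≈ 8.6649e+5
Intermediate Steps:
Z = -23
G(q) = -6 + 17*q
j(x, k) = 9 + (-831 + k)/(9*(-23 + x)) (j(x, k) = 9 + ((k - 831)/(-23 + x))/9 = 9 + ((-831 + k)/(-23 + x))/9 = 9 + (-831 + k)/(9*(-23 + x)))
N = 1331843 (N = ((-6 + 17*(-248)) + 1135242) + 200823 = ((-6 - 4216) + 1135242) + 200823 = (-4222 + 1135242) + 200823 = 1131020 + 200823 = 1331843)
(-465363 + N) + j(309, 144) = (-465363 + 1331843) + (-2694 + 144 + 81*309)/(9*(-23 + 309)) = 866480 + (⅑)*(-2694 + 144 + 25029)/286 = 866480 + (⅑)*(1/286)*22479 = 866480 + 7493/858 = 743447333/858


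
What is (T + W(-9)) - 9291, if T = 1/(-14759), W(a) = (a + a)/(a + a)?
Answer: -137111111/14759 ≈ -9290.0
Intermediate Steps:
W(a) = 1 (W(a) = (2*a)/((2*a)) = (2*a)*(1/(2*a)) = 1)
T = -1/14759 ≈ -6.7755e-5
(T + W(-9)) - 9291 = (-1/14759 + 1) - 9291 = 14758/14759 - 9291 = -137111111/14759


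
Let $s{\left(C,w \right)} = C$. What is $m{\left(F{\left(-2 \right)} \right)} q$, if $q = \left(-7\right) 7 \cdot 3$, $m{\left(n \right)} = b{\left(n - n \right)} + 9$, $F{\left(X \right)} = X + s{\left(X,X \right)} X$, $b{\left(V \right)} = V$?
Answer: $-1323$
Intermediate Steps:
$F{\left(X \right)} = X + X^{2}$ ($F{\left(X \right)} = X + X X = X + X^{2}$)
$m{\left(n \right)} = 9$ ($m{\left(n \right)} = \left(n - n\right) + 9 = 0 + 9 = 9$)
$q = -147$ ($q = \left(-49\right) 3 = -147$)
$m{\left(F{\left(-2 \right)} \right)} q = 9 \left(-147\right) = -1323$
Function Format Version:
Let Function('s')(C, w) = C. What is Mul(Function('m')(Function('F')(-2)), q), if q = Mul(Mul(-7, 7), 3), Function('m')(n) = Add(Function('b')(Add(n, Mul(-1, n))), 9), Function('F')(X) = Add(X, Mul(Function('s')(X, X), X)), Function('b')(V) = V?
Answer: -1323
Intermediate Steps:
Function('F')(X) = Add(X, Pow(X, 2)) (Function('F')(X) = Add(X, Mul(X, X)) = Add(X, Pow(X, 2)))
Function('m')(n) = 9 (Function('m')(n) = Add(Add(n, Mul(-1, n)), 9) = Add(0, 9) = 9)
q = -147 (q = Mul(-49, 3) = -147)
Mul(Function('m')(Function('F')(-2)), q) = Mul(9, -147) = -1323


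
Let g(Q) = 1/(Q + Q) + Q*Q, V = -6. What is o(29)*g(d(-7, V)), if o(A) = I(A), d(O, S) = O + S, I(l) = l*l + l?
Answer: 1910955/13 ≈ 1.4700e+5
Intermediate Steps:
I(l) = l + l² (I(l) = l² + l = l + l²)
g(Q) = Q² + 1/(2*Q) (g(Q) = 1/(2*Q) + Q² = Q² + 1/(2*Q))
o(A) = A*(1 + A)
o(29)*g(d(-7, V)) = (29*(1 + 29))*((½ + (-7 - 6)³)/(-7 - 6)) = (29*30)*((½ + (-13)³)/(-13)) = 870*(-(½ - 2197)/13) = 870*(-1/13*(-4393/2)) = 870*(4393/26) = 1910955/13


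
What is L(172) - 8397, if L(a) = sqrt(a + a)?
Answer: -8397 + 2*sqrt(86) ≈ -8378.5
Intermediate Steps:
L(a) = sqrt(2)*sqrt(a) (L(a) = sqrt(2*a) = sqrt(2)*sqrt(a))
L(172) - 8397 = sqrt(2)*sqrt(172) - 8397 = sqrt(2)*(2*sqrt(43)) - 8397 = 2*sqrt(86) - 8397 = -8397 + 2*sqrt(86)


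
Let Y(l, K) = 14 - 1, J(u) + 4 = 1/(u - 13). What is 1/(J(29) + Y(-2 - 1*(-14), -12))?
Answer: 16/145 ≈ 0.11034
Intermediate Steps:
J(u) = -4 + 1/(-13 + u) (J(u) = -4 + 1/(u - 13) = -4 + 1/(-13 + u))
Y(l, K) = 13
1/(J(29) + Y(-2 - 1*(-14), -12)) = 1/((53 - 4*29)/(-13 + 29) + 13) = 1/((53 - 116)/16 + 13) = 1/((1/16)*(-63) + 13) = 1/(-63/16 + 13) = 1/(145/16) = 16/145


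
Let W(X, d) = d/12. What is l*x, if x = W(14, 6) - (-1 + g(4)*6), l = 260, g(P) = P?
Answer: -5850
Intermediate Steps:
W(X, d) = d/12 (W(X, d) = d*(1/12) = d/12)
x = -45/2 (x = (1/12)*6 - (-1 + 4*6) = ½ - (-1 + 24) = ½ - 1*23 = ½ - 23 = -45/2 ≈ -22.500)
l*x = 260*(-45/2) = -5850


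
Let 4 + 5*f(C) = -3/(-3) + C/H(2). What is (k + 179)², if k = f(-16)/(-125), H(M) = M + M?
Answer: 12517581924/390625 ≈ 32045.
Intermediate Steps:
H(M) = 2*M
f(C) = -⅗ + C/20 (f(C) = -⅘ + (-3/(-3) + C/((2*2)))/5 = -⅘ + (-3*(-⅓) + C/4)/5 = -⅘ + (1 + C*(¼))/5 = -⅘ + (1 + C/4)/5 = -⅘ + (⅕ + C/20) = -⅗ + C/20)
k = 7/625 (k = (-⅗ + (1/20)*(-16))/(-125) = (-⅗ - ⅘)*(-1/125) = -7/5*(-1/125) = 7/625 ≈ 0.011200)
(k + 179)² = (7/625 + 179)² = (111882/625)² = 12517581924/390625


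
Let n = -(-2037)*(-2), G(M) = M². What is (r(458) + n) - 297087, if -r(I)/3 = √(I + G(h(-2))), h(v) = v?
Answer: -301161 - 3*√462 ≈ -3.0123e+5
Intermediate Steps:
r(I) = -3*√(4 + I) (r(I) = -3*√(I + (-2)²) = -3*√(I + 4) = -3*√(4 + I))
n = -4074 (n = -1*4074 = -4074)
(r(458) + n) - 297087 = (-3*√(4 + 458) - 4074) - 297087 = (-3*√462 - 4074) - 297087 = (-4074 - 3*√462) - 297087 = -301161 - 3*√462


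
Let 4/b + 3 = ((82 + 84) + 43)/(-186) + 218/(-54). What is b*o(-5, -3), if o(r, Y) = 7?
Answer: -46872/13661 ≈ -3.4311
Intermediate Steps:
b = -6696/13661 (b = 4/(-3 + (((82 + 84) + 43)/(-186) + 218/(-54))) = 4/(-3 + ((166 + 43)*(-1/186) + 218*(-1/54))) = 4/(-3 + (209*(-1/186) - 109/27)) = 4/(-3 + (-209/186 - 109/27)) = 4/(-3 - 8639/1674) = 4/(-13661/1674) = 4*(-1674/13661) = -6696/13661 ≈ -0.49015)
b*o(-5, -3) = -6696/13661*7 = -46872/13661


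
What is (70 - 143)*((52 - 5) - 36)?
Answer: -803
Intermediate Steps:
(70 - 143)*((52 - 5) - 36) = -73*(47 - 36) = -73*11 = -803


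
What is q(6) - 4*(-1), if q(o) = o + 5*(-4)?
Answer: -10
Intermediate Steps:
q(o) = -20 + o (q(o) = o - 20 = -20 + o)
q(6) - 4*(-1) = (-20 + 6) - 4*(-1) = -14 + 4 = -10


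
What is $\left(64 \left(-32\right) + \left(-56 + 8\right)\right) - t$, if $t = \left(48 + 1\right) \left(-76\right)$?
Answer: $1628$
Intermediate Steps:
$t = -3724$ ($t = 49 \left(-76\right) = -3724$)
$\left(64 \left(-32\right) + \left(-56 + 8\right)\right) - t = \left(64 \left(-32\right) + \left(-56 + 8\right)\right) - -3724 = \left(-2048 - 48\right) + 3724 = -2096 + 3724 = 1628$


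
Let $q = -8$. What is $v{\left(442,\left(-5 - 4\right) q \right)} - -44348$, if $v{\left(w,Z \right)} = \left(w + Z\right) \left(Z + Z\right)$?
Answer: $118364$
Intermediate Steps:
$v{\left(w,Z \right)} = 2 Z \left(Z + w\right)$ ($v{\left(w,Z \right)} = \left(Z + w\right) 2 Z = 2 Z \left(Z + w\right)$)
$v{\left(442,\left(-5 - 4\right) q \right)} - -44348 = 2 \left(-5 - 4\right) \left(-8\right) \left(\left(-5 - 4\right) \left(-8\right) + 442\right) - -44348 = 2 \left(\left(-9\right) \left(-8\right)\right) \left(\left(-9\right) \left(-8\right) + 442\right) + 44348 = 2 \cdot 72 \left(72 + 442\right) + 44348 = 2 \cdot 72 \cdot 514 + 44348 = 74016 + 44348 = 118364$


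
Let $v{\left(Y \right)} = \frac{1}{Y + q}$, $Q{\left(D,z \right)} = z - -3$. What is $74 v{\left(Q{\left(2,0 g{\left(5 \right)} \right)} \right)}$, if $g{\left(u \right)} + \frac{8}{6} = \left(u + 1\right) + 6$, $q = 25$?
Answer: $\frac{37}{14} \approx 2.6429$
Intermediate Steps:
$g{\left(u \right)} = \frac{17}{3} + u$ ($g{\left(u \right)} = - \frac{4}{3} + \left(\left(u + 1\right) + 6\right) = - \frac{4}{3} + \left(\left(1 + u\right) + 6\right) = - \frac{4}{3} + \left(7 + u\right) = \frac{17}{3} + u$)
$Q{\left(D,z \right)} = 3 + z$ ($Q{\left(D,z \right)} = z + 3 = 3 + z$)
$v{\left(Y \right)} = \frac{1}{25 + Y}$ ($v{\left(Y \right)} = \frac{1}{Y + 25} = \frac{1}{25 + Y}$)
$74 v{\left(Q{\left(2,0 g{\left(5 \right)} \right)} \right)} = \frac{74}{25 + \left(3 + 0 \left(\frac{17}{3} + 5\right)\right)} = \frac{74}{25 + \left(3 + 0 \cdot \frac{32}{3}\right)} = \frac{74}{25 + \left(3 + 0\right)} = \frac{74}{25 + 3} = \frac{74}{28} = 74 \cdot \frac{1}{28} = \frac{37}{14}$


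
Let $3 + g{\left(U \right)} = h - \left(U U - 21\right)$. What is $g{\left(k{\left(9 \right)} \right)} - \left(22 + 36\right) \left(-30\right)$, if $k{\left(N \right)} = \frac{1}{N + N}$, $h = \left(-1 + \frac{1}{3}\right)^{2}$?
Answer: $\frac{569735}{324} \approx 1758.4$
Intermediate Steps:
$h = \frac{4}{9}$ ($h = \left(-1 + \frac{1}{3}\right)^{2} = \left(- \frac{2}{3}\right)^{2} = \frac{4}{9} \approx 0.44444$)
$k{\left(N \right)} = \frac{1}{2 N}$
$g{\left(U \right)} = \frac{166}{9} - U^{2}$ ($g{\left(U \right)} = -3 - \left(- \frac{193}{9} + U U\right) = -3 - \left(- \frac{193}{9} + U^{2}\right) = \frac{166}{9} - U^{2}$)
$g{\left(k{\left(9 \right)} \right)} - \left(22 + 36\right) \left(-30\right) = \left(\frac{166}{9} - \left(\frac{1}{2 \cdot 9}\right)^{2}\right) - \left(22 + 36\right) \left(-30\right) = \left(\frac{166}{9} - \left(\frac{1}{2} \cdot \frac{1}{9}\right)^{2}\right) - 58 \left(-30\right) = \left(\frac{166}{9} - \left(\frac{1}{18}\right)^{2}\right) - -1740 = \left(\frac{166}{9} - \frac{1}{324}\right) + 1740 = \frac{5975}{324} + 1740 = \frac{569735}{324}$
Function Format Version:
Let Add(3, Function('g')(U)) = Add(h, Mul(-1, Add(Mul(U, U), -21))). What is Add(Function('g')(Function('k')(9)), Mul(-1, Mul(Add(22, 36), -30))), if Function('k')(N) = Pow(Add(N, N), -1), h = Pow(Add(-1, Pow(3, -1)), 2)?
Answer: Rational(569735, 324) ≈ 1758.4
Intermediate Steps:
h = Rational(4, 9) (h = Pow(Add(-1, Rational(1, 3)), 2) = Pow(Rational(-2, 3), 2) = Rational(4, 9) ≈ 0.44444)
Function('k')(N) = Mul(Rational(1, 2), Pow(N, -1)) (Function('k')(N) = Pow(Mul(2, N), -1) = Mul(Rational(1, 2), Pow(N, -1)))
Function('g')(U) = Add(Rational(166, 9), Mul(-1, Pow(U, 2))) (Function('g')(U) = Add(-3, Add(Rational(4, 9), Mul(-1, Add(Mul(U, U), -21)))) = Add(-3, Add(Rational(4, 9), Mul(-1, Add(Pow(U, 2), -21)))) = Add(-3, Add(Rational(4, 9), Mul(-1, Add(-21, Pow(U, 2))))) = Add(-3, Add(Rational(4, 9), Add(21, Mul(-1, Pow(U, 2))))) = Add(-3, Add(Rational(193, 9), Mul(-1, Pow(U, 2)))) = Add(Rational(166, 9), Mul(-1, Pow(U, 2))))
Add(Function('g')(Function('k')(9)), Mul(-1, Mul(Add(22, 36), -30))) = Add(Add(Rational(166, 9), Mul(-1, Pow(Mul(Rational(1, 2), Pow(9, -1)), 2))), Mul(-1, Mul(Add(22, 36), -30))) = Add(Add(Rational(166, 9), Mul(-1, Pow(Mul(Rational(1, 2), Rational(1, 9)), 2))), Mul(-1, Mul(58, -30))) = Add(Add(Rational(166, 9), Mul(-1, Pow(Rational(1, 18), 2))), Mul(-1, -1740)) = Add(Add(Rational(166, 9), Mul(-1, Rational(1, 324))), 1740) = Add(Add(Rational(166, 9), Rational(-1, 324)), 1740) = Add(Rational(5975, 324), 1740) = Rational(569735, 324)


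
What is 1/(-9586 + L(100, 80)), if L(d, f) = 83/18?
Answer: -18/172465 ≈ -0.00010437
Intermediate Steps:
L(d, f) = 83/18 (L(d, f) = 83*(1/18) = 83/18)
1/(-9586 + L(100, 80)) = 1/(-9586 + 83/18) = 1/(-172465/18) = -18/172465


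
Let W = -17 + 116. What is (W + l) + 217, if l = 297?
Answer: 613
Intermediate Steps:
W = 99
(W + l) + 217 = (99 + 297) + 217 = 396 + 217 = 613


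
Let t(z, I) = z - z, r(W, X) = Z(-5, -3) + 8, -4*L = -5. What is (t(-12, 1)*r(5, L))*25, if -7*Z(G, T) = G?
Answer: 0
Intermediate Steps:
L = 5/4 (L = -¼*(-5) = 5/4 ≈ 1.2500)
Z(G, T) = -G/7
r(W, X) = 61/7 (r(W, X) = -⅐*(-5) + 8 = 5/7 + 8 = 61/7)
t(z, I) = 0
(t(-12, 1)*r(5, L))*25 = (0*(61/7))*25 = 0*25 = 0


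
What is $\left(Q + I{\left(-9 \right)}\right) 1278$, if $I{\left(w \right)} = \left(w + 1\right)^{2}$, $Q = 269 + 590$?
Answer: $1179594$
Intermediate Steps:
$Q = 859$
$I{\left(w \right)} = \left(1 + w\right)^{2}$
$\left(Q + I{\left(-9 \right)}\right) 1278 = \left(859 + \left(1 - 9\right)^{2}\right) 1278 = \left(859 + \left(-8\right)^{2}\right) 1278 = \left(859 + 64\right) 1278 = 923 \cdot 1278 = 1179594$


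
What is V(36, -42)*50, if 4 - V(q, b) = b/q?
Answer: 775/3 ≈ 258.33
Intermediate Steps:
V(q, b) = 4 - b/q
V(36, -42)*50 = (4 - 1*(-42)/36)*50 = (4 - 1*(-42)*1/36)*50 = (4 + 7/6)*50 = (31/6)*50 = 775/3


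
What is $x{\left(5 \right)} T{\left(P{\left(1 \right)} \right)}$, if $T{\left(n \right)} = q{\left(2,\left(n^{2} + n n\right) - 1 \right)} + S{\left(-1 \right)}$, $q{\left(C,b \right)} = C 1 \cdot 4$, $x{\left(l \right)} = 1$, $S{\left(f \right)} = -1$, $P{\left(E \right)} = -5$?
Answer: $7$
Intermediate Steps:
$q{\left(C,b \right)} = 4 C$ ($q{\left(C,b \right)} = C 4 = 4 C$)
$T{\left(n \right)} = 7$ ($T{\left(n \right)} = 4 \cdot 2 - 1 = 8 - 1 = 7$)
$x{\left(5 \right)} T{\left(P{\left(1 \right)} \right)} = 1 \cdot 7 = 7$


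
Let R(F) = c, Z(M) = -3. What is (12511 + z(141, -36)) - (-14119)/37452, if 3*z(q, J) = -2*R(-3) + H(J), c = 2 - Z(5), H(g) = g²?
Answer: 161543505/12484 ≈ 12940.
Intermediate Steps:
c = 5 (c = 2 - 1*(-3) = 2 + 3 = 5)
R(F) = 5
z(q, J) = -10/3 + J²/3 (z(q, J) = (-2*5 + J²)/3 = (-10 + J²)/3 = -10/3 + J²/3)
(12511 + z(141, -36)) - (-14119)/37452 = (12511 + (-10/3 + (⅓)*(-36)²)) - (-14119)/37452 = (12511 + (-10/3 + (⅓)*1296)) - (-14119)/37452 = (12511 + (-10/3 + 432)) - 1*(-14119/37452) = (12511 + 1286/3) + 14119/37452 = 38819/3 + 14119/37452 = 161543505/12484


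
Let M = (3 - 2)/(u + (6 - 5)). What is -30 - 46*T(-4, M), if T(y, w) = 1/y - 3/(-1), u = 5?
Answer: -313/2 ≈ -156.50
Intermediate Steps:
M = ⅙ (M = (3 - 2)/(5 + (6 - 5)) = 1/(5 + 1) = 1/6 = 1*(⅙) = ⅙ ≈ 0.16667)
T(y, w) = 3 + 1/y (T(y, w) = 1/y - 3*(-1) = 1/y + 3 = 3 + 1/y)
-30 - 46*T(-4, M) = -30 - 46*(3 + 1/(-4)) = -30 - 46*(3 - ¼) = -30 - 46*11/4 = -30 - 253/2 = -313/2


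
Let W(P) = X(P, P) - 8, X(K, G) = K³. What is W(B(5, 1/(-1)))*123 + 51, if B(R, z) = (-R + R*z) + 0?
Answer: -123933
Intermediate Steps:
B(R, z) = -R + R*z
W(P) = -8 + P³ (W(P) = P³ - 8 = -8 + P³)
W(B(5, 1/(-1)))*123 + 51 = (-8 + (5*(-1 + 1/(-1)))³)*123 + 51 = (-8 + (5*(-1 - 1))³)*123 + 51 = (-8 + (5*(-2))³)*123 + 51 = (-8 + (-10)³)*123 + 51 = (-8 - 1000)*123 + 51 = -1008*123 + 51 = -123984 + 51 = -123933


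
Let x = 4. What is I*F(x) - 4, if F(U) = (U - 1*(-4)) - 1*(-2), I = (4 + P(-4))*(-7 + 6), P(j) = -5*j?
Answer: -244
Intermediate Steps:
I = -24 (I = (4 - 5*(-4))*(-7 + 6) = (4 + 20)*(-1) = 24*(-1) = -24)
F(U) = 6 + U (F(U) = (U + 4) + 2 = (4 + U) + 2 = 6 + U)
I*F(x) - 4 = -24*(6 + 4) - 4 = -24*10 - 4 = -240 - 4 = -244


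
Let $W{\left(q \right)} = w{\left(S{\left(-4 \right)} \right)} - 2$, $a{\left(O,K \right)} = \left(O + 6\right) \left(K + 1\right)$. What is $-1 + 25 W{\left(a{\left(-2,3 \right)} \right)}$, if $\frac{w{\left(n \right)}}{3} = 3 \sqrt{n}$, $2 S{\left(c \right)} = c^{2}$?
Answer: $-51 + 450 \sqrt{2} \approx 585.4$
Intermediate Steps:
$S{\left(c \right)} = \frac{c^{2}}{2}$
$a{\left(O,K \right)} = \left(1 + K\right) \left(6 + O\right)$ ($a{\left(O,K \right)} = \left(6 + O\right) \left(1 + K\right) = \left(1 + K\right) \left(6 + O\right)$)
$w{\left(n \right)} = 9 \sqrt{n}$ ($w{\left(n \right)} = 3 \cdot 3 \sqrt{n} = 9 \sqrt{n}$)
$W{\left(q \right)} = -2 + 18 \sqrt{2}$ ($W{\left(q \right)} = 9 \sqrt{\frac{\left(-4\right)^{2}}{2}} - 2 = 9 \sqrt{\frac{1}{2} \cdot 16} - 2 = 9 \sqrt{8} - 2 = 9 \cdot 2 \sqrt{2} - 2 = 18 \sqrt{2} - 2 = -2 + 18 \sqrt{2}$)
$-1 + 25 W{\left(a{\left(-2,3 \right)} \right)} = -1 + 25 \left(-2 + 18 \sqrt{2}\right) = -1 - \left(50 - 450 \sqrt{2}\right) = -51 + 450 \sqrt{2}$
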